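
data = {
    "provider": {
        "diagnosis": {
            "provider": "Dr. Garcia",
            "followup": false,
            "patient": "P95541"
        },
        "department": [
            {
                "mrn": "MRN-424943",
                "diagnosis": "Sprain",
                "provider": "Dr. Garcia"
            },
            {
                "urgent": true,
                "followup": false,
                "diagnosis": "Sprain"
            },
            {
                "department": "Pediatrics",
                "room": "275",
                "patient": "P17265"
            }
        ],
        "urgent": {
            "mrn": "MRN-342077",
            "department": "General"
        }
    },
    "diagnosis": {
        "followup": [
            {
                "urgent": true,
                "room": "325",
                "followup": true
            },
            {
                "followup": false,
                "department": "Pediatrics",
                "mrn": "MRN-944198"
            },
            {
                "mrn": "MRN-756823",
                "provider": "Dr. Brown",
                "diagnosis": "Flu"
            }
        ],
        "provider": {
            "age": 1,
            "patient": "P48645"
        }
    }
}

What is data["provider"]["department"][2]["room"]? "275"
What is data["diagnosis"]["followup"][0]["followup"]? True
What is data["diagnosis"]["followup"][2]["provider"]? "Dr. Brown"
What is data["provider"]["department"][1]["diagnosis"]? "Sprain"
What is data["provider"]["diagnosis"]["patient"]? "P95541"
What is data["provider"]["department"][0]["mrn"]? "MRN-424943"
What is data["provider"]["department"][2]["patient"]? "P17265"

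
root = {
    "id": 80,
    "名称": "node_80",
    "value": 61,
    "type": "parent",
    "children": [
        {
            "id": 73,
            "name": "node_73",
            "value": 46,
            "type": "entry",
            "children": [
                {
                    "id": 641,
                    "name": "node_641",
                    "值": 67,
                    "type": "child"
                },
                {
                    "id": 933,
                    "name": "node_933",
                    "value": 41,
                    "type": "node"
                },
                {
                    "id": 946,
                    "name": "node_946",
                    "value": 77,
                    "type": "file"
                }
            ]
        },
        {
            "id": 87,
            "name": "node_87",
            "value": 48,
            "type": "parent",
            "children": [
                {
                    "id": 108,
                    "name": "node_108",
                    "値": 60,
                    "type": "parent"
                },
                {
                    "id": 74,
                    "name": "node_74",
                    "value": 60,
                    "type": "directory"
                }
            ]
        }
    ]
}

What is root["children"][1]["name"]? "node_87"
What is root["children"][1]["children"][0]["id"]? 108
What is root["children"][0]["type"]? "entry"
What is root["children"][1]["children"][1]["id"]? 74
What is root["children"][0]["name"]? "node_73"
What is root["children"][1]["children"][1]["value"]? 60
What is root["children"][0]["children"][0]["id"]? 641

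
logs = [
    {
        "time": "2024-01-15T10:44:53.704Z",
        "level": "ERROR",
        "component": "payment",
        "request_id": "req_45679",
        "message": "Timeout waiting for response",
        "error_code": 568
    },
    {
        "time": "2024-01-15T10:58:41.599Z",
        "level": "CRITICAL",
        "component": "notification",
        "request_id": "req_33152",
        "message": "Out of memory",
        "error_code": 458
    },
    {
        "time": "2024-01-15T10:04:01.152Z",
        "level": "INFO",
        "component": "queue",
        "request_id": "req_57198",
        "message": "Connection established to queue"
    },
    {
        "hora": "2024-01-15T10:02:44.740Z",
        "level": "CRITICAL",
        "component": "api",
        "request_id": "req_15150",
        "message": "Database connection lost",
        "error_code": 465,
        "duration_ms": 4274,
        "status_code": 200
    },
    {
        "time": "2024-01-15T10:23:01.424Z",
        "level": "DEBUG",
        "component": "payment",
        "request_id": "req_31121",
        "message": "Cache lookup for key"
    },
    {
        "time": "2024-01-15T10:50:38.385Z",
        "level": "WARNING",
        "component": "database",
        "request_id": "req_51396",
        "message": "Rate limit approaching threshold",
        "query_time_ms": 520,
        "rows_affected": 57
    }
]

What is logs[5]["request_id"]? "req_51396"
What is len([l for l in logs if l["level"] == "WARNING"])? 1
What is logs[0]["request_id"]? "req_45679"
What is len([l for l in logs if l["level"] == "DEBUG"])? 1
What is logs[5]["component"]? "database"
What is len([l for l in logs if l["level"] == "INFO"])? 1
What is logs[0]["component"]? "payment"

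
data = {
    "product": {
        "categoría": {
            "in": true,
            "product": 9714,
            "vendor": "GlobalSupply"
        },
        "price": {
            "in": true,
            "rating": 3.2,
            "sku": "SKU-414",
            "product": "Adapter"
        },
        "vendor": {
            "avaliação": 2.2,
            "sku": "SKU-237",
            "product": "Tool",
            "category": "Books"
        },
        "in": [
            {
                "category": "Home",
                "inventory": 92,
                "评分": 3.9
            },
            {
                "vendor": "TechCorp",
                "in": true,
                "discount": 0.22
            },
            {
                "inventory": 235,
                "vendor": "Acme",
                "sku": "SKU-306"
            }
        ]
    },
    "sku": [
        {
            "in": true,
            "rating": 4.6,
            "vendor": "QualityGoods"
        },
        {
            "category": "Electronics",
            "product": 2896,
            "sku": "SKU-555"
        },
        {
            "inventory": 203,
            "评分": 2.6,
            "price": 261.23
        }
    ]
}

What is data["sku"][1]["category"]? "Electronics"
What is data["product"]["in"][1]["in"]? True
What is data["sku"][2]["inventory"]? 203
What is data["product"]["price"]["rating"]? 3.2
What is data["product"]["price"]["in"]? True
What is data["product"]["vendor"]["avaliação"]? 2.2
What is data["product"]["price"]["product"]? "Adapter"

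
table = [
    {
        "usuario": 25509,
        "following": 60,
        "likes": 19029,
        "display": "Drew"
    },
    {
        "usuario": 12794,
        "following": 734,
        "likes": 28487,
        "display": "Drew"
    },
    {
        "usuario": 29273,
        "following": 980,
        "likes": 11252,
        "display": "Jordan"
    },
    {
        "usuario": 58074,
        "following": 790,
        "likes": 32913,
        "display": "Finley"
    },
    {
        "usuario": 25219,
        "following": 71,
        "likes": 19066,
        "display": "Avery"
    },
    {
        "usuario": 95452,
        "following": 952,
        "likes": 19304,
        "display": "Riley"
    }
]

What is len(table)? 6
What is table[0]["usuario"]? 25509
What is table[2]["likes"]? 11252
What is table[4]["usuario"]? 25219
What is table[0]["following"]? 60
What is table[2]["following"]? 980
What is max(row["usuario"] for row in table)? 95452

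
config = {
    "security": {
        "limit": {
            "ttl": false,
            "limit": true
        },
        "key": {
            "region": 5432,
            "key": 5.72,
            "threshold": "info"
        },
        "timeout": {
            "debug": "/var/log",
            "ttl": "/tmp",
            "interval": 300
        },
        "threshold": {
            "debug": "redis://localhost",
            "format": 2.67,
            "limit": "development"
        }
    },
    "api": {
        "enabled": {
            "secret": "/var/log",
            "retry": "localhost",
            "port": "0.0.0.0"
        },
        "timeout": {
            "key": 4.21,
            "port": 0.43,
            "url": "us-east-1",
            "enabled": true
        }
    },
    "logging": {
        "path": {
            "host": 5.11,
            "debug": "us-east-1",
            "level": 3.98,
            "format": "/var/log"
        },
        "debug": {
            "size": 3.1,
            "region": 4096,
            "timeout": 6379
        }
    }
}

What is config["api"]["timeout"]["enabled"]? True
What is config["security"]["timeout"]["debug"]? "/var/log"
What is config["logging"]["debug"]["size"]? 3.1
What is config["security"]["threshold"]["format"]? 2.67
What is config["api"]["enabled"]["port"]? "0.0.0.0"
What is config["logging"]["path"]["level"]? 3.98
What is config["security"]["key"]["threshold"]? "info"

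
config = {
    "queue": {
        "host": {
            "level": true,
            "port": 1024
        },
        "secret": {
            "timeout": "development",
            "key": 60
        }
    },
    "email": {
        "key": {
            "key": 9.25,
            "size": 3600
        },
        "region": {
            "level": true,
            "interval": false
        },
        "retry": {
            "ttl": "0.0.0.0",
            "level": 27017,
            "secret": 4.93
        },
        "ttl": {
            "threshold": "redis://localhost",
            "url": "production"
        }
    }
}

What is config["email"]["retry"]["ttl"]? "0.0.0.0"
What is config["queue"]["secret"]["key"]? 60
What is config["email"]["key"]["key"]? 9.25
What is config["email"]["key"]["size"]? 3600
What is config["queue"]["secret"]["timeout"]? "development"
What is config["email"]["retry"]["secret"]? 4.93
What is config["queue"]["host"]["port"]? 1024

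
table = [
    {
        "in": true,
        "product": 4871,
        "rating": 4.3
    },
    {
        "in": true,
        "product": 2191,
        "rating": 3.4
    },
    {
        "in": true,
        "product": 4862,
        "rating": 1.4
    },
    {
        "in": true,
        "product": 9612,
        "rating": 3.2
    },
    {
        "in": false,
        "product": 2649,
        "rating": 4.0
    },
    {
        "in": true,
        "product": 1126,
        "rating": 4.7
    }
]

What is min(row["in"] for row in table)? False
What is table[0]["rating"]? 4.3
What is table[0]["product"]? 4871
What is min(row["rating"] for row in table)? 1.4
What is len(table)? 6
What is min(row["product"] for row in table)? 1126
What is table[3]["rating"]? 3.2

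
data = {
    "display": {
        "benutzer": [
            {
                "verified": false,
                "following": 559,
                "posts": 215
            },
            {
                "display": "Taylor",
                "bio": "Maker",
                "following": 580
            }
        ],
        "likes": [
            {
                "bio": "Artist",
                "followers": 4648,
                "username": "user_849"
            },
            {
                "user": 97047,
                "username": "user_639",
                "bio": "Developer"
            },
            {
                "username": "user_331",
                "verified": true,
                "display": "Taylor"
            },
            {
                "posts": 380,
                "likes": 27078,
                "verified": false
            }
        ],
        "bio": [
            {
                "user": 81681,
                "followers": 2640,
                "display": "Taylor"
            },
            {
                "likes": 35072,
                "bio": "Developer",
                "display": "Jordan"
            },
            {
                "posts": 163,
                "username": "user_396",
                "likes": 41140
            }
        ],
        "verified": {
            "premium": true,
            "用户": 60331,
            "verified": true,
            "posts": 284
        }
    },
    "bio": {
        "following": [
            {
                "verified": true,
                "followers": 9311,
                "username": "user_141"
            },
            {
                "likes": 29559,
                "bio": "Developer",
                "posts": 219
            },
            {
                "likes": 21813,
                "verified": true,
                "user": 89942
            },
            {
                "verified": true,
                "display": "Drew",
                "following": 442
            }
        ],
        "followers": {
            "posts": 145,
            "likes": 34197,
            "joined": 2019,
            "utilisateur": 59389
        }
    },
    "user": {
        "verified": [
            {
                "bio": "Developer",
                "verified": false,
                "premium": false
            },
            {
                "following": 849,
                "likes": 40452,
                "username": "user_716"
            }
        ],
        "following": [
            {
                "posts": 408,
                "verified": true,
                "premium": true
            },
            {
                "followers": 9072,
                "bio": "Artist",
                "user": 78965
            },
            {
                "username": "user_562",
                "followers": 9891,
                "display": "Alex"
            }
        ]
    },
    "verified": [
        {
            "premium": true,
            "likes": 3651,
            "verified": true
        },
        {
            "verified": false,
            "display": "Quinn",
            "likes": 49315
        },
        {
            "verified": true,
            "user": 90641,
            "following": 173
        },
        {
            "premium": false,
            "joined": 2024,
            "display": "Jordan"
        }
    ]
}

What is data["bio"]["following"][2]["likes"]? 21813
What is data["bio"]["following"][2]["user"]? 89942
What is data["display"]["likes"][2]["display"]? "Taylor"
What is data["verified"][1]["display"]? "Quinn"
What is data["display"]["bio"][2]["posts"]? 163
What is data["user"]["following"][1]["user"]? 78965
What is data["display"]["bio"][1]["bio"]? "Developer"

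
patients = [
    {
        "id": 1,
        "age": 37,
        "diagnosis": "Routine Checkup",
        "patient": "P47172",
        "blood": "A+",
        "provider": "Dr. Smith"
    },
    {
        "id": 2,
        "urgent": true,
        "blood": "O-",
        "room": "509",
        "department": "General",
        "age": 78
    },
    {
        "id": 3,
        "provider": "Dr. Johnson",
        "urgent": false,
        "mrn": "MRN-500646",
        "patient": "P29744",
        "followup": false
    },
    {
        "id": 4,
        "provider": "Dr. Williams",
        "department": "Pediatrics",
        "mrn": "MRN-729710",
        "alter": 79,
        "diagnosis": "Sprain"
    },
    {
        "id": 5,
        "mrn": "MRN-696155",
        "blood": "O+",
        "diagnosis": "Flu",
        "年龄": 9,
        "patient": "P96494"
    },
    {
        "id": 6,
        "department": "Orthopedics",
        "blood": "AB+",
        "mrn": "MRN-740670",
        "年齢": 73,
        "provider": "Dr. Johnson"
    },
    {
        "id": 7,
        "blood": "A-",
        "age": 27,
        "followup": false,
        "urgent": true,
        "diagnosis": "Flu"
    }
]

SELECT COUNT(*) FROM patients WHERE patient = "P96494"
1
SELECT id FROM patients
[1, 2, 3, 4, 5, 6, 7]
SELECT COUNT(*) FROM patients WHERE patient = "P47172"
1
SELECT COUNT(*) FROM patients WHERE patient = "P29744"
1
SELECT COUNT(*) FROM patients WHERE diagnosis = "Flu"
2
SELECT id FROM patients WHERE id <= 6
[1, 2, 3, 4, 5, 6]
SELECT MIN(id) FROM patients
1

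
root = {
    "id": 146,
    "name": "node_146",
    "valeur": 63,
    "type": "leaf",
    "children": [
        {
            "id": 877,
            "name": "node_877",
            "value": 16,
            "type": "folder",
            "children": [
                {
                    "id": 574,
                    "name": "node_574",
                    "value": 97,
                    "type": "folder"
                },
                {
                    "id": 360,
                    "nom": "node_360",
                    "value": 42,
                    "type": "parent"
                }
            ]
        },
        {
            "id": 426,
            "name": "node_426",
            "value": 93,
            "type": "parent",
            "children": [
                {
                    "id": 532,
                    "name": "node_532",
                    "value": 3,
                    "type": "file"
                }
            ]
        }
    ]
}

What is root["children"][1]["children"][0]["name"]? "node_532"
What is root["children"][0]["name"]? "node_877"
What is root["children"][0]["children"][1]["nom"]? "node_360"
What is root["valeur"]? 63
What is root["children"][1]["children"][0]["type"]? "file"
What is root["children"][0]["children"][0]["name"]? "node_574"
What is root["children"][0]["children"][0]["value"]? 97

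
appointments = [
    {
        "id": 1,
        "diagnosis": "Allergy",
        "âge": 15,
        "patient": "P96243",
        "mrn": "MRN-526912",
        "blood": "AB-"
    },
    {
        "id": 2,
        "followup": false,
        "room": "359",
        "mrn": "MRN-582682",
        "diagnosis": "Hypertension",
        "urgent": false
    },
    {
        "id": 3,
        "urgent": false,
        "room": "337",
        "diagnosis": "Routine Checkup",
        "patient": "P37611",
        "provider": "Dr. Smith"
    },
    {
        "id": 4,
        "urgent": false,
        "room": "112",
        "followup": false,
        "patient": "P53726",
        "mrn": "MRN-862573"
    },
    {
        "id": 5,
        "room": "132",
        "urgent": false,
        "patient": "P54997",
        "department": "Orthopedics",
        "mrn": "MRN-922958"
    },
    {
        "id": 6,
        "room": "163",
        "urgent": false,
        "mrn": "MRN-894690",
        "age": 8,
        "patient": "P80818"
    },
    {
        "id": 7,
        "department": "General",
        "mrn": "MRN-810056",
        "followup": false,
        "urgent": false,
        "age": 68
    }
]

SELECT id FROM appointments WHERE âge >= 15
[1]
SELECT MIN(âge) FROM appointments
15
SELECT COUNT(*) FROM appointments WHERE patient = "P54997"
1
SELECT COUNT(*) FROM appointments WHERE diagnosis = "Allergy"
1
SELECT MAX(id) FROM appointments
7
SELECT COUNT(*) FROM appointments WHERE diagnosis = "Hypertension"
1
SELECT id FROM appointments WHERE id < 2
[1]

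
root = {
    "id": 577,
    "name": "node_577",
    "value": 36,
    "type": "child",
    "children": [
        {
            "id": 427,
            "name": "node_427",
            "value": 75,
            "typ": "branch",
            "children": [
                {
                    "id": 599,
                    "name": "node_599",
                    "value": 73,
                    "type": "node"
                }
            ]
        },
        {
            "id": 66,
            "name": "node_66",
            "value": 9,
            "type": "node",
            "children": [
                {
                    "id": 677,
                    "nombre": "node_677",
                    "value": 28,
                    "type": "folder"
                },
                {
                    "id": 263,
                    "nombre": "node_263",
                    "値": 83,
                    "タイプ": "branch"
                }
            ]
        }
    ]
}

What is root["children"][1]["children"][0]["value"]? 28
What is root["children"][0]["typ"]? "branch"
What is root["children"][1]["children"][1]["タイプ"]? "branch"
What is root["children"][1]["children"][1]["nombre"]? "node_263"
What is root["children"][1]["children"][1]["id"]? 263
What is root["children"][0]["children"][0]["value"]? 73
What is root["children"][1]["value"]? 9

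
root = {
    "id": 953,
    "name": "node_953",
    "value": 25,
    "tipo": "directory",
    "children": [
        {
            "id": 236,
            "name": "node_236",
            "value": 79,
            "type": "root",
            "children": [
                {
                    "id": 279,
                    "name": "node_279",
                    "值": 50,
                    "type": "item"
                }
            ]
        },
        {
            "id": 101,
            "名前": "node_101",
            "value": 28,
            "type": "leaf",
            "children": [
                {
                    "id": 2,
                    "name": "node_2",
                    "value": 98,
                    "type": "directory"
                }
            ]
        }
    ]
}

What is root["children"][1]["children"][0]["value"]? 98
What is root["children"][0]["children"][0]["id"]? 279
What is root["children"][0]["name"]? "node_236"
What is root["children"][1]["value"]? 28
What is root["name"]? "node_953"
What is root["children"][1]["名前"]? "node_101"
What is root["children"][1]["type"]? "leaf"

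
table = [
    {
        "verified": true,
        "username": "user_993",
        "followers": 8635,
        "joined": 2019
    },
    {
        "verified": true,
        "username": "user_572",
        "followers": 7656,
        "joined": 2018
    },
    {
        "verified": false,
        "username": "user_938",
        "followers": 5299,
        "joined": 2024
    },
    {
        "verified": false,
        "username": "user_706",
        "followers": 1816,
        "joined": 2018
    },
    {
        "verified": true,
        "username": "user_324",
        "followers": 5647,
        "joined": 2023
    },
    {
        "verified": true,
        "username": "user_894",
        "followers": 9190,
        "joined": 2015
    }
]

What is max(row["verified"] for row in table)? True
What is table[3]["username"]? "user_706"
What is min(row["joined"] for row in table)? 2015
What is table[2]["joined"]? 2024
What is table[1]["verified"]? True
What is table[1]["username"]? "user_572"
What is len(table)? 6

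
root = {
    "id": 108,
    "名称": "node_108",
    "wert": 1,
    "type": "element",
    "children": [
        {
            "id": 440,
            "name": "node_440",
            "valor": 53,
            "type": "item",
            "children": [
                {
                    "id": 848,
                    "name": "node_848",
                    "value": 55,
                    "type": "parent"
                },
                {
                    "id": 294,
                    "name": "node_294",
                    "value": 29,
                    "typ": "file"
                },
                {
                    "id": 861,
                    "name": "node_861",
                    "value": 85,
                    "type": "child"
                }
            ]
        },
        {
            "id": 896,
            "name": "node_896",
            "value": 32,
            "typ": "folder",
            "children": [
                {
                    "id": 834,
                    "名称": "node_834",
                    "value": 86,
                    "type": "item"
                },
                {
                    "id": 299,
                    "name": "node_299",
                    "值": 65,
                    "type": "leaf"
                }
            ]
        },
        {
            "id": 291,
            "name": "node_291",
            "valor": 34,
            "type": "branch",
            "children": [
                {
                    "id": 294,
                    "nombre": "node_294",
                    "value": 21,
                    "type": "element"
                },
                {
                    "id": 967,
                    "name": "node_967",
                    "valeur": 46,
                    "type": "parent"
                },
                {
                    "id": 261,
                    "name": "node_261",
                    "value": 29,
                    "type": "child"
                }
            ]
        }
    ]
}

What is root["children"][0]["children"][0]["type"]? "parent"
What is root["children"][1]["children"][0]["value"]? 86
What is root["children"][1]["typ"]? "folder"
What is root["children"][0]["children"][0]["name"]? "node_848"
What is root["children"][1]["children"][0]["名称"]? "node_834"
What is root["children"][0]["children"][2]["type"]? "child"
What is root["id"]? 108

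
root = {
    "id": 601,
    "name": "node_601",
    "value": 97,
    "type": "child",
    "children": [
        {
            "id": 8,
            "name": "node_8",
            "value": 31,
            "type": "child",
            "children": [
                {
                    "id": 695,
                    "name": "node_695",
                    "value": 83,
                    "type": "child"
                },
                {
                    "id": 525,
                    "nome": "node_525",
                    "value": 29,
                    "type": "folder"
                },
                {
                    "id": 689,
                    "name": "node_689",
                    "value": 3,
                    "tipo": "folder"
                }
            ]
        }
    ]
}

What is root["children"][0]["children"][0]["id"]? 695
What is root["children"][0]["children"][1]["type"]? "folder"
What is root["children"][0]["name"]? "node_8"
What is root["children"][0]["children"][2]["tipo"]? "folder"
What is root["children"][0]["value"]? 31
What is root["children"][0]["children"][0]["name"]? "node_695"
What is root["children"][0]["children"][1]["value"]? 29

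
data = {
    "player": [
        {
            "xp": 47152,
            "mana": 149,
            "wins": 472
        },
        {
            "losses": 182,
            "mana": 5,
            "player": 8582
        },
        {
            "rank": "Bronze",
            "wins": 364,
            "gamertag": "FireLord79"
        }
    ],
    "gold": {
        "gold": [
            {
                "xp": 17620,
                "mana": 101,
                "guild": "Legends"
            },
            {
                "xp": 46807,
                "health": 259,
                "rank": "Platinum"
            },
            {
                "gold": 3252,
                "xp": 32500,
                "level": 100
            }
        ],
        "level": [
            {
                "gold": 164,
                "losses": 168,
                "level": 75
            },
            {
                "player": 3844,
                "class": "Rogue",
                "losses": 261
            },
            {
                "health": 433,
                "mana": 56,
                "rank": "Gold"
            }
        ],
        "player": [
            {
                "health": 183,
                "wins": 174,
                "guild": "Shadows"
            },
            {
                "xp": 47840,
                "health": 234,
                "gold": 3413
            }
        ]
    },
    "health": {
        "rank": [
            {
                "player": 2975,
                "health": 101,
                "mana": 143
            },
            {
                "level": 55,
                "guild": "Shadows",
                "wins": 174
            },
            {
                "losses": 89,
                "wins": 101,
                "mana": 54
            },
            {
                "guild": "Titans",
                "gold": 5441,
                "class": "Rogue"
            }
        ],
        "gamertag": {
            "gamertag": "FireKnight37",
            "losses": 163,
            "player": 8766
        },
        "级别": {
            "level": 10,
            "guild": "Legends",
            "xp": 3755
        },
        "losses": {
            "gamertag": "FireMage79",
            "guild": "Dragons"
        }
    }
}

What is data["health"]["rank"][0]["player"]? 2975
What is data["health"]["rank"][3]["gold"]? 5441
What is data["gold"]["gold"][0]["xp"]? 17620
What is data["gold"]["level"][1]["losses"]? 261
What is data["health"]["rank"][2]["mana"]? 54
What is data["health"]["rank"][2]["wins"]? 101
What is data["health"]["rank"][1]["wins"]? 174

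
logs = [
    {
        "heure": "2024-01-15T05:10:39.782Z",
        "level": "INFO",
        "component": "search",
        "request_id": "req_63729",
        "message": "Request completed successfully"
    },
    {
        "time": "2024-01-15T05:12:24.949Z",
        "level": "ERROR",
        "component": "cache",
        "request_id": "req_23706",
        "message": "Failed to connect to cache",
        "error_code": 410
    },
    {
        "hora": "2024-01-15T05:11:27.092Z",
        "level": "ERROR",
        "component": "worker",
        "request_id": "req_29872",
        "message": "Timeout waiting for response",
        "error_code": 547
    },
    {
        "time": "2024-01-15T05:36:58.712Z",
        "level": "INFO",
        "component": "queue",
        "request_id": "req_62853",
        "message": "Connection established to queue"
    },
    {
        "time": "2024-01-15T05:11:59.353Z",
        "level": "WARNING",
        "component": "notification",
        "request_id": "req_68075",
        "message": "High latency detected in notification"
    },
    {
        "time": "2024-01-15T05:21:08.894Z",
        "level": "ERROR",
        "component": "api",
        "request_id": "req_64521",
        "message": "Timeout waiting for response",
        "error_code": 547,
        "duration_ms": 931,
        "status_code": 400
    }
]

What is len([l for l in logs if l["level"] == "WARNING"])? 1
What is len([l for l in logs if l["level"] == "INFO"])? 2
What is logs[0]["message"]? "Request completed successfully"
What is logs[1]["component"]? "cache"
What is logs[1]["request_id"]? "req_23706"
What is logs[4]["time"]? "2024-01-15T05:11:59.353Z"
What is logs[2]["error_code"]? 547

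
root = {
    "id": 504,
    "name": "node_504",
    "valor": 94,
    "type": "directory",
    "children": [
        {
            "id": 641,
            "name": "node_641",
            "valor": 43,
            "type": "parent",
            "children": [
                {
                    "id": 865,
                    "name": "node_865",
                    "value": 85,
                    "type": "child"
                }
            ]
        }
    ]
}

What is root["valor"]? 94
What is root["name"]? "node_504"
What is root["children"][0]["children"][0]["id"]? 865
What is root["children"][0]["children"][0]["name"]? "node_865"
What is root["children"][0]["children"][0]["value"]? 85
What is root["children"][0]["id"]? 641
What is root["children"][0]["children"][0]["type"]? "child"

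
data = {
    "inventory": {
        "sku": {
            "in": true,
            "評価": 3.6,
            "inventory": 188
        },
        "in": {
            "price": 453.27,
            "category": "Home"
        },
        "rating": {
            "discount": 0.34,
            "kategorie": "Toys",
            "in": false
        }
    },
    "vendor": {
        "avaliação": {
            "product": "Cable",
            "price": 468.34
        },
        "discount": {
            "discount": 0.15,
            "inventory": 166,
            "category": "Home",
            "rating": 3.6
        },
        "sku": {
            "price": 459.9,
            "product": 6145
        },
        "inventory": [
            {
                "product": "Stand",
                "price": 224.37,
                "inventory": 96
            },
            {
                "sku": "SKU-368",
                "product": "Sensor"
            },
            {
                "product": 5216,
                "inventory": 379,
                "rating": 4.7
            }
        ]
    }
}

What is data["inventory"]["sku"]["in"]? True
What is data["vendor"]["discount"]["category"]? "Home"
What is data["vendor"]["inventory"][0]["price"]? 224.37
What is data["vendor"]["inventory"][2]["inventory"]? 379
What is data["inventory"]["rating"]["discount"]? 0.34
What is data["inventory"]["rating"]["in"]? False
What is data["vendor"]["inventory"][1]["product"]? "Sensor"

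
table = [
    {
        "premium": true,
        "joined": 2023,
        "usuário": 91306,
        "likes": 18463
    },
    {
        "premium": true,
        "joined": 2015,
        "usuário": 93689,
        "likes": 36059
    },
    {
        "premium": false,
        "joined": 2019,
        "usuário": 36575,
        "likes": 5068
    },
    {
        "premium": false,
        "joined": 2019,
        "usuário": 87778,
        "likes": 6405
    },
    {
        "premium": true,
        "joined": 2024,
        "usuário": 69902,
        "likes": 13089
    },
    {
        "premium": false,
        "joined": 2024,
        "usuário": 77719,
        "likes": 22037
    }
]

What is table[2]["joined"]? 2019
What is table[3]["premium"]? False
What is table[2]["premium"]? False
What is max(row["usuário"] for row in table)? 93689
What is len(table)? 6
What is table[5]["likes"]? 22037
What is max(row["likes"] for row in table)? 36059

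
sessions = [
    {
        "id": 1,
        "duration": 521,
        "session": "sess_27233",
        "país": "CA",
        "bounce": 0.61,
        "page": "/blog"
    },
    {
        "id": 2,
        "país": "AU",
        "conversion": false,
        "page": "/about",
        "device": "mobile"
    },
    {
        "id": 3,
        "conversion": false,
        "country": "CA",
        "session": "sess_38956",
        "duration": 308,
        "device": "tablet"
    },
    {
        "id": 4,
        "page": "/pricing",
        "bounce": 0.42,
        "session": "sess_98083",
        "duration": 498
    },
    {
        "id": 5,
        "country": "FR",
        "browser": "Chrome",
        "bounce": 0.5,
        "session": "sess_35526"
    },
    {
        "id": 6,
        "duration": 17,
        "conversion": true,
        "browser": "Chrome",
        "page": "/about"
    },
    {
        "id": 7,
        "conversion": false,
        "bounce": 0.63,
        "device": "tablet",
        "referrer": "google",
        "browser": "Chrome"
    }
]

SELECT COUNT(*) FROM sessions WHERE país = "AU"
1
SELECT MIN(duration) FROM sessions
17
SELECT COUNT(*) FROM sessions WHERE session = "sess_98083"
1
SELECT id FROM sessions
[1, 2, 3, 4, 5, 6, 7]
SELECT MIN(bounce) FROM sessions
0.42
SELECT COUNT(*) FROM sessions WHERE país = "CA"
1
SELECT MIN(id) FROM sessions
1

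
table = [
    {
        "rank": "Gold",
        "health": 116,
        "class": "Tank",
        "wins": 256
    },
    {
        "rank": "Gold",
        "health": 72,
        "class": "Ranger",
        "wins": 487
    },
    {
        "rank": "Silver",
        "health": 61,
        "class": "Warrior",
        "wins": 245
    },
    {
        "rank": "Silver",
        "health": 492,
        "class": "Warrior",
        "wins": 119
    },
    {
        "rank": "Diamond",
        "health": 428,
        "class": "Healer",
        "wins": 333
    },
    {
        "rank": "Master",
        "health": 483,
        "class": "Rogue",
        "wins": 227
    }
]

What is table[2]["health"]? 61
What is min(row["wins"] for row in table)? 119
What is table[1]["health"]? 72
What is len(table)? 6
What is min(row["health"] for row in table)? 61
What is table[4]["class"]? "Healer"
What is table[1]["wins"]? 487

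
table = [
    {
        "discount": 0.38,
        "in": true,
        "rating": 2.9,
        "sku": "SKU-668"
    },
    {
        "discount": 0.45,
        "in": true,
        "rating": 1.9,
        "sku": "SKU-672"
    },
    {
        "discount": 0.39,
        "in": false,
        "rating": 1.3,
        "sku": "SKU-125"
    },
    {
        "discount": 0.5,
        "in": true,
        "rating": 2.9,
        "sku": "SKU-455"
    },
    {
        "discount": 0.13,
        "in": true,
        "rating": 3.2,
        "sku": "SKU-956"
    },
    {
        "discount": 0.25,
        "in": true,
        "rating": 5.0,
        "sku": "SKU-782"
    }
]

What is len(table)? 6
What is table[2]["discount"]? 0.39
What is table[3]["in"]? True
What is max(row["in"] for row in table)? True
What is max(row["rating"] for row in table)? 5.0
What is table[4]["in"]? True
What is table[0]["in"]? True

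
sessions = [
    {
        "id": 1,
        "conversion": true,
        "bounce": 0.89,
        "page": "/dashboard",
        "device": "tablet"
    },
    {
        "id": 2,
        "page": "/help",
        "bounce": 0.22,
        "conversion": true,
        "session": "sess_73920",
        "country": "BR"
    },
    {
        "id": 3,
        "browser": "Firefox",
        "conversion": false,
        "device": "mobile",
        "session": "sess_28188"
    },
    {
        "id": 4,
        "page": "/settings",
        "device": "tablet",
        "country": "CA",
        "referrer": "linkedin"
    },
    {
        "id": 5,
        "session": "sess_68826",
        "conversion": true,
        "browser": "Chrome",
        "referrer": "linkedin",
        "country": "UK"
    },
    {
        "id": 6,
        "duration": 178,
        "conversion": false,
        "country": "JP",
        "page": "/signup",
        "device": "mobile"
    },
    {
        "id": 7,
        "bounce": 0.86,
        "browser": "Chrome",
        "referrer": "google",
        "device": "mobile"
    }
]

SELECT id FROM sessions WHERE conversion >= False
[1, 2, 3, 5, 6]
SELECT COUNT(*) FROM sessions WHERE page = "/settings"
1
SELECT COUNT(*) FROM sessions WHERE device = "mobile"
3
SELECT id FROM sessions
[1, 2, 3, 4, 5, 6, 7]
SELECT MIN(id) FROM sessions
1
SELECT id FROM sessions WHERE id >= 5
[5, 6, 7]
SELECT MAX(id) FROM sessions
7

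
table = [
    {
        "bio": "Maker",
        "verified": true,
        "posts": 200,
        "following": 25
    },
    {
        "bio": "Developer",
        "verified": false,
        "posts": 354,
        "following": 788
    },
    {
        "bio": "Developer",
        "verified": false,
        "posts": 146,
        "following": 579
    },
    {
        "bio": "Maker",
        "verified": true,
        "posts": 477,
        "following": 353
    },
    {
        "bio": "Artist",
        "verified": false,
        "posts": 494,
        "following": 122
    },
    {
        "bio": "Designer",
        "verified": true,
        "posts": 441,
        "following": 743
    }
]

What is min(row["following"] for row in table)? 25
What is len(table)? 6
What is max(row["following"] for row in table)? 788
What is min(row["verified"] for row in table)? False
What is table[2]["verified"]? False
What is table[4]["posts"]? 494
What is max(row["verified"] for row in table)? True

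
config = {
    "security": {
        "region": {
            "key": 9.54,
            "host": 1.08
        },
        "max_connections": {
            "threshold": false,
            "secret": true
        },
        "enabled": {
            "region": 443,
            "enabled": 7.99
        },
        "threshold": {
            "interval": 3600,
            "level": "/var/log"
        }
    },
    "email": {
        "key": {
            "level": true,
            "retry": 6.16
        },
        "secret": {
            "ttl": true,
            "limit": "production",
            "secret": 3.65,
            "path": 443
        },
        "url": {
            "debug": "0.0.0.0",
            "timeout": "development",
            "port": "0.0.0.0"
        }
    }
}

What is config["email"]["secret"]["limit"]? "production"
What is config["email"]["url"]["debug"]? "0.0.0.0"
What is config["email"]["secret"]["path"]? 443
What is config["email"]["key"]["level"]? True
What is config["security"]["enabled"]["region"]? 443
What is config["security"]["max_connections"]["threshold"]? False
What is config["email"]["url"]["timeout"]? "development"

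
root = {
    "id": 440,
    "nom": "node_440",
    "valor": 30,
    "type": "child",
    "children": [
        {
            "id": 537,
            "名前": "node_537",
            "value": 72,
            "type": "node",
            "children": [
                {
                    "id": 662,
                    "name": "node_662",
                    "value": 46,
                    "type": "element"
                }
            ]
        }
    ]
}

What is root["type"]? "child"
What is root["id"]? 440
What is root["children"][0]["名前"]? "node_537"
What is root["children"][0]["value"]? 72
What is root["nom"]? "node_440"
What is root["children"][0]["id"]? 537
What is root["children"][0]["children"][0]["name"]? "node_662"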